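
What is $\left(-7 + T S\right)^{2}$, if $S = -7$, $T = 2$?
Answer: $441$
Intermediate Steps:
$\left(-7 + T S\right)^{2} = \left(-7 + 2 \left(-7\right)\right)^{2} = \left(-7 - 14\right)^{2} = \left(-21\right)^{2} = 441$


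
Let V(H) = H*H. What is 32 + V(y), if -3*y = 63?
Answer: 473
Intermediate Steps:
y = -21 (y = -⅓*63 = -21)
V(H) = H²
32 + V(y) = 32 + (-21)² = 32 + 441 = 473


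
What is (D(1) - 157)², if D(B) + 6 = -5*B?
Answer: 28224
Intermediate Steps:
D(B) = -6 - 5*B
(D(1) - 157)² = ((-6 - 5*1) - 157)² = ((-6 - 5) - 157)² = (-11 - 157)² = (-168)² = 28224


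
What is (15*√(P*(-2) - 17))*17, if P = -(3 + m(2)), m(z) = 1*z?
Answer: 255*I*√7 ≈ 674.67*I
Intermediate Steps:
m(z) = z
P = -5 (P = -(3 + 2) = -1*5 = -5)
(15*√(P*(-2) - 17))*17 = (15*√(-5*(-2) - 17))*17 = (15*√(10 - 17))*17 = (15*√(-7))*17 = (15*(I*√7))*17 = (15*I*√7)*17 = 255*I*√7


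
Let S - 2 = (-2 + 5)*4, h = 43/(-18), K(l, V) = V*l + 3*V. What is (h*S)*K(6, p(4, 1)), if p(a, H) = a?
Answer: -1204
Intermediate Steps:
K(l, V) = 3*V + V*l
h = -43/18 (h = 43*(-1/18) = -43/18 ≈ -2.3889)
S = 14 (S = 2 + (-2 + 5)*4 = 2 + 3*4 = 2 + 12 = 14)
(h*S)*K(6, p(4, 1)) = (-43/18*14)*(4*(3 + 6)) = -1204*9/9 = -301/9*36 = -1204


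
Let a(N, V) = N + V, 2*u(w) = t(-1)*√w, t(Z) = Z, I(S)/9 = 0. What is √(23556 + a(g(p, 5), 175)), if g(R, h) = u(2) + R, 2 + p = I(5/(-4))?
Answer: √(94916 - 2*√2)/2 ≈ 154.04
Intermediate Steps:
I(S) = 0 (I(S) = 9*0 = 0)
u(w) = -√w/2 (u(w) = (-√w)/2 = -√w/2)
p = -2 (p = -2 + 0 = -2)
g(R, h) = R - √2/2 (g(R, h) = -√2/2 + R = R - √2/2)
√(23556 + a(g(p, 5), 175)) = √(23556 + ((-2 - √2/2) + 175)) = √(23556 + (173 - √2/2)) = √(23729 - √2/2)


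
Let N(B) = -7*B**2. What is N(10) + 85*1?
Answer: -615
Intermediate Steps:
N(10) + 85*1 = -7*10**2 + 85*1 = -7*100 + 85 = -700 + 85 = -615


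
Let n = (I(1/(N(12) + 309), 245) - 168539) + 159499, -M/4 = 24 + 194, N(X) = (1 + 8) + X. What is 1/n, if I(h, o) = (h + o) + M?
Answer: -330/3190109 ≈ -0.00010344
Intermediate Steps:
N(X) = 9 + X
M = -872 (M = -4*(24 + 194) = -4*218 = -872)
I(h, o) = -872 + h + o (I(h, o) = (h + o) - 872 = -872 + h + o)
n = -3190109/330 (n = ((-872 + 1/((9 + 12) + 309) + 245) - 168539) + 159499 = ((-872 + 1/(21 + 309) + 245) - 168539) + 159499 = ((-872 + 1/330 + 245) - 168539) + 159499 = (-206909/330 - 168539) + 159499 = -55824779/330 + 159499 = -3190109/330 ≈ -9667.0)
1/n = 1/(-3190109/330) = -330/3190109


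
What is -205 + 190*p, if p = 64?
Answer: 11955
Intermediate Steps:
-205 + 190*p = -205 + 190*64 = -205 + 12160 = 11955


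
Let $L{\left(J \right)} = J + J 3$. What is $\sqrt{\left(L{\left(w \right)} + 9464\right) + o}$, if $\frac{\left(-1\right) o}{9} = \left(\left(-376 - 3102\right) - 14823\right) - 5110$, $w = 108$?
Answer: $\sqrt{220595} \approx 469.68$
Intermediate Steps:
$L{\left(J \right)} = 4 J$ ($L{\left(J \right)} = J + 3 J = 4 J$)
$o = 210699$ ($o = - 9 \left(\left(\left(-376 - 3102\right) - 14823\right) - 5110\right) = - 9 \left(\left(-3478 - 14823\right) - 5110\right) = - 9 \left(-18301 - 5110\right) = \left(-9\right) \left(-23411\right) = 210699$)
$\sqrt{\left(L{\left(w \right)} + 9464\right) + o} = \sqrt{\left(4 \cdot 108 + 9464\right) + 210699} = \sqrt{\left(432 + 9464\right) + 210699} = \sqrt{9896 + 210699} = \sqrt{220595}$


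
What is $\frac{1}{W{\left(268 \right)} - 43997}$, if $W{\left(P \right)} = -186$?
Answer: $- \frac{1}{44183} \approx -2.2633 \cdot 10^{-5}$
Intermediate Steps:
$\frac{1}{W{\left(268 \right)} - 43997} = \frac{1}{-186 - 43997} = \frac{1}{-44183} = - \frac{1}{44183}$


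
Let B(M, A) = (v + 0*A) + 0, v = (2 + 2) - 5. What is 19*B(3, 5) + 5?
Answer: -14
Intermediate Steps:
v = -1 (v = 4 - 5 = -1)
B(M, A) = -1 (B(M, A) = (-1 + 0*A) + 0 = (-1 + 0) + 0 = -1 + 0 = -1)
19*B(3, 5) + 5 = 19*(-1) + 5 = -19 + 5 = -14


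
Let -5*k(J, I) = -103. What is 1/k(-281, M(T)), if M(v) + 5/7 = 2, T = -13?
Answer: 5/103 ≈ 0.048544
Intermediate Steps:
M(v) = 9/7 (M(v) = -5/7 + 2 = 9/7)
k(J, I) = 103/5 (k(J, I) = -⅕*(-103) = 103/5)
1/k(-281, M(T)) = 1/(103/5) = 5/103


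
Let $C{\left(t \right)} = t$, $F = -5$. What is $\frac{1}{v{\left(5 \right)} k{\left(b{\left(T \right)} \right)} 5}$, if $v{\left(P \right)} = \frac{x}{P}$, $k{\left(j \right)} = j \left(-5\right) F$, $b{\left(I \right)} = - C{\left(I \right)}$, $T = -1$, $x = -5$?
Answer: $- \frac{1}{125} \approx -0.008$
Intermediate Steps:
$b{\left(I \right)} = - I$
$k{\left(j \right)} = 25 j$ ($k{\left(j \right)} = j \left(-5\right) \left(-5\right) = - 5 j \left(-5\right) = 25 j$)
$v{\left(P \right)} = - \frac{5}{P}$
$\frac{1}{v{\left(5 \right)} k{\left(b{\left(T \right)} \right)} 5} = \frac{1}{- \frac{5}{5} \cdot 25 \left(\left(-1\right) \left(-1\right)\right) 5} = \frac{1}{\left(-5\right) \frac{1}{5} \cdot 25 \cdot 1 \cdot 5} = \frac{1}{\left(-1\right) 25 \cdot 5} = \frac{1}{\left(-25\right) 5} = \frac{1}{-125} = - \frac{1}{125}$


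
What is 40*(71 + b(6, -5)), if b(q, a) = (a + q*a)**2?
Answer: 51840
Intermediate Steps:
b(q, a) = (a + a*q)**2
40*(71 + b(6, -5)) = 40*(71 + (-5)**2*(1 + 6)**2) = 40*(71 + 25*7**2) = 40*(71 + 25*49) = 40*(71 + 1225) = 40*1296 = 51840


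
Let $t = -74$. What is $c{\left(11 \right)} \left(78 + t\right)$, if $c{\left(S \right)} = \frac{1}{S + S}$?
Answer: $\frac{2}{11} \approx 0.18182$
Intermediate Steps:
$c{\left(S \right)} = \frac{1}{2 S}$
$c{\left(11 \right)} \left(78 + t\right) = \frac{1}{2 \cdot 11} \left(78 - 74\right) = \frac{1}{2} \cdot \frac{1}{11} \cdot 4 = \frac{1}{22} \cdot 4 = \frac{2}{11}$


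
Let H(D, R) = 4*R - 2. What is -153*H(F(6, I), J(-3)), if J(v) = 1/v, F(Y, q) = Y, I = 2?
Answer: 510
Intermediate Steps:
H(D, R) = -2 + 4*R
-153*H(F(6, I), J(-3)) = -153*(-2 + 4/(-3)) = -153*(-2 + 4*(-1/3)) = -153*(-2 - 4/3) = -153*(-10/3) = 510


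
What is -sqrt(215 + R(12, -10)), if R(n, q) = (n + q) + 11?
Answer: -2*sqrt(57) ≈ -15.100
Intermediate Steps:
R(n, q) = 11 + n + q
-sqrt(215 + R(12, -10)) = -sqrt(215 + (11 + 12 - 10)) = -sqrt(215 + 13) = -sqrt(228) = -2*sqrt(57)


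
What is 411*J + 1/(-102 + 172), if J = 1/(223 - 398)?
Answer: -817/350 ≈ -2.3343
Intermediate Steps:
J = -1/175 (J = 1/(-175) = -1/175 ≈ -0.0057143)
411*J + 1/(-102 + 172) = 411*(-1/175) + 1/(-102 + 172) = -411/175 + 1/70 = -817/350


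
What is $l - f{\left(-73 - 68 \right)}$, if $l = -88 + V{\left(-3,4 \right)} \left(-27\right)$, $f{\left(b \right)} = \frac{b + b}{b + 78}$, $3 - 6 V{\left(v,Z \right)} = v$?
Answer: $- \frac{2509}{21} \approx -119.48$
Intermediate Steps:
$V{\left(v,Z \right)} = \frac{1}{2} - \frac{v}{6}$
$f{\left(b \right)} = \frac{2 b}{78 + b}$
$l = -115$ ($l = -88 + \left(\frac{1}{2} - - \frac{1}{2}\right) \left(-27\right) = -88 + \left(\frac{1}{2} + \frac{1}{2}\right) \left(-27\right) = -88 + 1 \left(-27\right) = -88 - 27 = -115$)
$l - f{\left(-73 - 68 \right)} = -115 - \frac{2 \left(-73 - 68\right)}{78 - 141} = -115 - 2 \left(-141\right) \frac{1}{78 - 141} = -115 - 2 \left(-141\right) \frac{1}{-63} = -115 - 2 \left(-141\right) \left(- \frac{1}{63}\right) = -115 - \frac{94}{21} = - \frac{2509}{21}$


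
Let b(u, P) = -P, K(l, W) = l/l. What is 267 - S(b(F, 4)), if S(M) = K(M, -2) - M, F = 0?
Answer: 262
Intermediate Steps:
K(l, W) = 1
S(M) = 1 - M
267 - S(b(F, 4)) = 267 - (1 - (-1)*4) = 267 - (1 - 1*(-4)) = 267 - (1 + 4) = 267 - 1*5 = 267 - 5 = 262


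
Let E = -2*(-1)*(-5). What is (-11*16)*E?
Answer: 1760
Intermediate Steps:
E = -10 (E = 2*(-5) = -10)
(-11*16)*E = -11*16*(-10) = -176*(-10) = 1760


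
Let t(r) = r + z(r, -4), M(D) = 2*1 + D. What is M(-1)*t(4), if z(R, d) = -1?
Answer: 3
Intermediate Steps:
M(D) = 2 + D
t(r) = -1 + r (t(r) = r - 1 = -1 + r)
M(-1)*t(4) = (2 - 1)*(-1 + 4) = 1*3 = 3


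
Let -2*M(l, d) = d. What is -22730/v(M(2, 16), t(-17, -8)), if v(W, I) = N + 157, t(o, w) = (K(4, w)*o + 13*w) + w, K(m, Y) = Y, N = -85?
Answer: -11365/36 ≈ -315.69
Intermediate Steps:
M(l, d) = -d/2
t(o, w) = 14*w + o*w (t(o, w) = (w*o + 13*w) + w = (o*w + 13*w) + w = (13*w + o*w) + w = 14*w + o*w)
v(W, I) = 72 (v(W, I) = -85 + 157 = 72)
-22730/v(M(2, 16), t(-17, -8)) = -22730/72 = -22730*1/72 = -11365/36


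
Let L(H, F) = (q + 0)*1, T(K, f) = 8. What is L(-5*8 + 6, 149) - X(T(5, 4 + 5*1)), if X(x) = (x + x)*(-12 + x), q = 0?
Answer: 64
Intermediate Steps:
X(x) = 2*x*(-12 + x) (X(x) = (2*x)*(-12 + x) = 2*x*(-12 + x))
L(H, F) = 0 (L(H, F) = (0 + 0)*1 = 0*1 = 0)
L(-5*8 + 6, 149) - X(T(5, 4 + 5*1)) = 0 - 2*8*(-12 + 8) = 0 - 2*8*(-4) = 0 - 1*(-64) = 0 + 64 = 64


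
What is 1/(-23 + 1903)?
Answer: 1/1880 ≈ 0.00053191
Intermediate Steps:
1/(-23 + 1903) = 1/1880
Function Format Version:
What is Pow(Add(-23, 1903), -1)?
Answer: Rational(1, 1880) ≈ 0.00053191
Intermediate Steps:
Pow(Add(-23, 1903), -1) = Pow(1880, -1) = Rational(1, 1880)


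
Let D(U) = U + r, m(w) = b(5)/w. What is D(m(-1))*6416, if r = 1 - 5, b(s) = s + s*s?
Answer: -218144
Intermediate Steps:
b(s) = s + s²
r = -4
m(w) = 30/w (m(w) = (5*(1 + 5))/w = (5*6)/w = 30/w)
D(U) = -4 + U (D(U) = U - 4 = -4 + U)
D(m(-1))*6416 = (-4 + 30/(-1))*6416 = (-4 + 30*(-1))*6416 = (-4 - 30)*6416 = -34*6416 = -218144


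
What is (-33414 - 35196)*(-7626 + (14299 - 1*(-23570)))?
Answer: -2074972230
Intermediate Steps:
(-33414 - 35196)*(-7626 + (14299 - 1*(-23570))) = -68610*(-7626 + (14299 + 23570)) = -68610*(-7626 + 37869) = -68610*30243 = -2074972230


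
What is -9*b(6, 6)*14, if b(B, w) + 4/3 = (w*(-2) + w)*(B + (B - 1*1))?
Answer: 8484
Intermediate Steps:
b(B, w) = -4/3 - w*(-1 + 2*B) (b(B, w) = -4/3 + (w*(-2) + w)*(B + (B - 1*1)) = -4/3 + (-2*w + w)*(B + (B - 1)) = -4/3 + (-w)*(B + (-1 + B)) = -4/3 + (-w)*(-1 + 2*B) = -4/3 - w*(-1 + 2*B))
-9*b(6, 6)*14 = -9*(-4/3 + 6 - 2*6*6)*14 = -9*(-4/3 + 6 - 72)*14 = -9*(-202/3)*14 = 606*14 = 8484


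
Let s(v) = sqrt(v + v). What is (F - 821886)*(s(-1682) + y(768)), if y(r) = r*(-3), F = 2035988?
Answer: -2797291008 + 70417916*I ≈ -2.7973e+9 + 7.0418e+7*I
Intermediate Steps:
y(r) = -3*r
s(v) = sqrt(2)*sqrt(v) (s(v) = sqrt(2*v) = sqrt(2)*sqrt(v))
(F - 821886)*(s(-1682) + y(768)) = (2035988 - 821886)*(sqrt(2)*sqrt(-1682) - 3*768) = 1214102*(sqrt(2)*(29*I*sqrt(2)) - 2304) = 1214102*(58*I - 2304) = 1214102*(-2304 + 58*I) = -2797291008 + 70417916*I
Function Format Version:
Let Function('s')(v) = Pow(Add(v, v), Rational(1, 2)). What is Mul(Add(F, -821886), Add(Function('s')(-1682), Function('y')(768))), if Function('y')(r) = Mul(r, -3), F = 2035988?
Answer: Add(-2797291008, Mul(70417916, I)) ≈ Add(-2.7973e+9, Mul(7.0418e+7, I))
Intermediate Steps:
Function('y')(r) = Mul(-3, r)
Function('s')(v) = Mul(Pow(2, Rational(1, 2)), Pow(v, Rational(1, 2))) (Function('s')(v) = Pow(Mul(2, v), Rational(1, 2)) = Mul(Pow(2, Rational(1, 2)), Pow(v, Rational(1, 2))))
Mul(Add(F, -821886), Add(Function('s')(-1682), Function('y')(768))) = Mul(Add(2035988, -821886), Add(Mul(Pow(2, Rational(1, 2)), Pow(-1682, Rational(1, 2))), Mul(-3, 768))) = Mul(1214102, Add(Mul(Pow(2, Rational(1, 2)), Mul(29, I, Pow(2, Rational(1, 2)))), -2304)) = Mul(1214102, Add(Mul(58, I), -2304)) = Mul(1214102, Add(-2304, Mul(58, I))) = Add(-2797291008, Mul(70417916, I))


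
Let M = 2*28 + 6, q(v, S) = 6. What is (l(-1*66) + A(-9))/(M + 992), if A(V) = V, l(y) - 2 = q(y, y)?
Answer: -1/1054 ≈ -0.00094877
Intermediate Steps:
l(y) = 8 (l(y) = 2 + 6 = 8)
M = 62 (M = 56 + 6 = 62)
(l(-1*66) + A(-9))/(M + 992) = (8 - 9)/(62 + 992) = -1/1054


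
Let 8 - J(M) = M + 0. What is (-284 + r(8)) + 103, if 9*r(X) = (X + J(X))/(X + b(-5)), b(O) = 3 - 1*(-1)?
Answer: -4885/27 ≈ -180.93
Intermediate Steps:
J(M) = 8 - M (J(M) = 8 - (M + 0) = 8 - M)
b(O) = 4 (b(O) = 3 + 1 = 4)
r(X) = 8/(9*(4 + X)) (r(X) = ((X + (8 - X))/(X + 4))/9 = (8/(4 + X))/9 = 8/(9*(4 + X)))
(-284 + r(8)) + 103 = (-284 + 8/(9*(4 + 8))) + 103 = (-284 + (8/9)/12) + 103 = (-284 + (8/9)*(1/12)) + 103 = (-284 + 2/27) + 103 = -7666/27 + 103 = -4885/27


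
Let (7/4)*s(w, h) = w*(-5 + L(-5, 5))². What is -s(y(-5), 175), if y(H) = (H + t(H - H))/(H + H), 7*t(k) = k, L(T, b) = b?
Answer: 0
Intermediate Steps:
t(k) = k/7
y(H) = ½ (y(H) = (H + (H - H)/7)/(H + H) = (H + (⅐)*0)/((2*H)) = (H + 0)*(1/(2*H)) = H*(1/(2*H)) = ½)
s(w, h) = 0 (s(w, h) = 4*(w*(-5 + 5)²)/7 = 4*(w*0²)/7 = 4*(w*0)/7 = (4/7)*0 = 0)
-s(y(-5), 175) = -1*0 = 0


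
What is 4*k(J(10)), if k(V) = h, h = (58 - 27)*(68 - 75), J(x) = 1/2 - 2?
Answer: -868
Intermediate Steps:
J(x) = -3/2 (J(x) = ½ - 2 = -3/2)
h = -217 (h = 31*(-7) = -217)
k(V) = -217
4*k(J(10)) = 4*(-217) = -868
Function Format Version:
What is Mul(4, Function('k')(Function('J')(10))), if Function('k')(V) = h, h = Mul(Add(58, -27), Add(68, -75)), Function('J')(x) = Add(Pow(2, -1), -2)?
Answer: -868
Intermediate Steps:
Function('J')(x) = Rational(-3, 2) (Function('J')(x) = Add(Rational(1, 2), -2) = Rational(-3, 2))
h = -217 (h = Mul(31, -7) = -217)
Function('k')(V) = -217
Mul(4, Function('k')(Function('J')(10))) = Mul(4, -217) = -868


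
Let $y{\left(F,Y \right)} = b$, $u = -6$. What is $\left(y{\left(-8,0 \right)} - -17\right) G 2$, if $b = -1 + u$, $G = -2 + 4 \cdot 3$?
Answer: $200$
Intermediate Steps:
$G = 10$ ($G = -2 + 12 = 10$)
$b = -7$ ($b = -1 - 6 = -7$)
$y{\left(F,Y \right)} = -7$
$\left(y{\left(-8,0 \right)} - -17\right) G 2 = \left(-7 - -17\right) 10 \cdot 2 = \left(-7 + \left(-37 + 54\right)\right) 20 = \left(-7 + 17\right) 20 = 10 \cdot 20 = 200$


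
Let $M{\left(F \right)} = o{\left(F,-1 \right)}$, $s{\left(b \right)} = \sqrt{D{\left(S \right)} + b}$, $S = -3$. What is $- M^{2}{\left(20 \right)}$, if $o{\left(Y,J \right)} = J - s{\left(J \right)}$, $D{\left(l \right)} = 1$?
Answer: $-1$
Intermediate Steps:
$s{\left(b \right)} = \sqrt{1 + b}$
$o{\left(Y,J \right)} = J - \sqrt{1 + J}$
$M{\left(F \right)} = -1$ ($M{\left(F \right)} = -1 - \sqrt{1 - 1} = -1 - \sqrt{0} = -1 - 0 = -1 + 0 = -1$)
$- M^{2}{\left(20 \right)} = - \left(-1\right)^{2} = \left(-1\right) 1 = -1$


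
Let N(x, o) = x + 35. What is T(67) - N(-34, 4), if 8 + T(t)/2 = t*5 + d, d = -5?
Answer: 643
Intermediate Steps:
T(t) = -26 + 10*t (T(t) = -16 + 2*(t*5 - 5) = -16 + 2*(5*t - 5) = -16 + 2*(-5 + 5*t) = -16 + (-10 + 10*t) = -26 + 10*t)
N(x, o) = 35 + x
T(67) - N(-34, 4) = (-26 + 10*67) - (35 - 34) = (-26 + 670) - 1*1 = 644 - 1 = 643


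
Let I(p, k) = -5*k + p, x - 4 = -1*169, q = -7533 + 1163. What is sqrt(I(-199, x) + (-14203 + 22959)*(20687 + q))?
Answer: sqrt(125360278) ≈ 11196.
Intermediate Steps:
q = -6370
x = -165 (x = 4 - 1*169 = 4 - 169 = -165)
I(p, k) = p - 5*k
sqrt(I(-199, x) + (-14203 + 22959)*(20687 + q)) = sqrt((-199 - 5*(-165)) + (-14203 + 22959)*(20687 - 6370)) = sqrt((-199 + 825) + 8756*14317) = sqrt(626 + 125359652) = sqrt(125360278)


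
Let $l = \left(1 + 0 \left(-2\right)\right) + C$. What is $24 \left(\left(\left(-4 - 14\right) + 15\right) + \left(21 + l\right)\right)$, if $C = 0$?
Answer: $456$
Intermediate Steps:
$l = 1$ ($l = \left(1 + 0 \left(-2\right)\right) + 0 = \left(1 + 0\right) + 0 = 1 + 0 = 1$)
$24 \left(\left(\left(-4 - 14\right) + 15\right) + \left(21 + l\right)\right) = 24 \left(\left(\left(-4 - 14\right) + 15\right) + \left(21 + 1\right)\right) = 24 \left(\left(-18 + 15\right) + 22\right) = 24 \left(-3 + 22\right) = 24 \cdot 19 = 456$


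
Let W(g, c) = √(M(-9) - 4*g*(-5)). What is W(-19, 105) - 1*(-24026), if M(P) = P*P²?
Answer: 24026 + I*√1109 ≈ 24026.0 + 33.302*I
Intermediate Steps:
M(P) = P³
W(g, c) = √(-729 + 20*g) (W(g, c) = √((-9)³ - 4*g*(-5)) = √(-729 + 20*g))
W(-19, 105) - 1*(-24026) = √(-729 + 20*(-19)) - 1*(-24026) = √(-729 - 380) + 24026 = √(-1109) + 24026 = I*√1109 + 24026 = 24026 + I*√1109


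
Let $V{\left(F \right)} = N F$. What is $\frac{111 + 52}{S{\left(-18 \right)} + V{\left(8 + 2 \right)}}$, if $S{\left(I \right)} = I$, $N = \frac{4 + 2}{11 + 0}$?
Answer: $- \frac{1793}{138} \approx -12.993$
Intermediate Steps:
$N = \frac{6}{11} \approx 0.54545$
$V{\left(F \right)} = \frac{6 F}{11}$
$\frac{111 + 52}{S{\left(-18 \right)} + V{\left(8 + 2 \right)}} = \frac{111 + 52}{-18 + \frac{6 \left(8 + 2\right)}{11}} = \frac{163}{-18 + \frac{6}{11} \cdot 10} = \frac{163}{-18 + \frac{60}{11}} = \frac{163}{- \frac{138}{11}} = 163 \left(- \frac{11}{138}\right) = - \frac{1793}{138}$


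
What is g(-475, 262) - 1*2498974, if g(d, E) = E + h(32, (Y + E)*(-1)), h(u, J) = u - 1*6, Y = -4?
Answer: -2498686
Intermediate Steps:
h(u, J) = -6 + u (h(u, J) = u - 6 = -6 + u)
g(d, E) = 26 + E (g(d, E) = E + (-6 + 32) = E + 26 = 26 + E)
g(-475, 262) - 1*2498974 = (26 + 262) - 1*2498974 = 288 - 2498974 = -2498686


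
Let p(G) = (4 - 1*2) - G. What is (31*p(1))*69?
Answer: 2139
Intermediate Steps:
p(G) = 2 - G (p(G) = (4 - 2) - G = 2 - G)
(31*p(1))*69 = (31*(2 - 1*1))*69 = (31*(2 - 1))*69 = (31*1)*69 = 31*69 = 2139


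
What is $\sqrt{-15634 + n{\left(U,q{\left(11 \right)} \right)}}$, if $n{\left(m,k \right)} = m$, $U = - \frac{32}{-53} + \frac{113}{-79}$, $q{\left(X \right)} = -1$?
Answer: $\frac{i \sqrt{274093660553}}{4187} \approx 125.04 i$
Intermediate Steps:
$U = - \frac{3461}{4187}$ ($U = \left(-32\right) \left(- \frac{1}{53}\right) + 113 \left(- \frac{1}{79}\right) = \frac{32}{53} - \frac{113}{79} = - \frac{3461}{4187} \approx -0.82661$)
$\sqrt{-15634 + n{\left(U,q{\left(11 \right)} \right)}} = \sqrt{-15634 - \frac{3461}{4187}} = \sqrt{- \frac{65463019}{4187}} = \frac{i \sqrt{274093660553}}{4187}$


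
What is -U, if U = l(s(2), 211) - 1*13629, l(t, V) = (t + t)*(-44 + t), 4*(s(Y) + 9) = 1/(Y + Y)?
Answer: 1623391/128 ≈ 12683.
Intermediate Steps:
s(Y) = -9 + 1/(8*Y) (s(Y) = -9 + 1/(4*(Y + Y)) = -9 + 1/(4*((2*Y))) = -9 + (1/(2*Y))/4 = -9 + 1/(8*Y))
l(t, V) = 2*t*(-44 + t) (l(t, V) = (2*t)*(-44 + t) = 2*t*(-44 + t))
U = -1623391/128 (U = 2*(-9 + (1/8)/2)*(-44 + (-9 + (1/8)/2)) - 1*13629 = 2*(-9 + (1/8)*(1/2))*(-44 + (-9 + (1/8)*(1/2))) - 13629 = 2*(-9 + 1/16)*(-44 + (-9 + 1/16)) - 13629 = 2*(-143/16)*(-44 - 143/16) - 13629 = 2*(-143/16)*(-847/16) - 13629 = 121121/128 - 13629 = -1623391/128 ≈ -12683.)
-U = -1*(-1623391/128) = 1623391/128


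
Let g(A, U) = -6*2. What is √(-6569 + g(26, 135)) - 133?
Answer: -133 + I*√6581 ≈ -133.0 + 81.123*I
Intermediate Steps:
g(A, U) = -12
√(-6569 + g(26, 135)) - 133 = √(-6569 - 12) - 133 = √(-6581) - 133 = I*√6581 - 133 = -133 + I*√6581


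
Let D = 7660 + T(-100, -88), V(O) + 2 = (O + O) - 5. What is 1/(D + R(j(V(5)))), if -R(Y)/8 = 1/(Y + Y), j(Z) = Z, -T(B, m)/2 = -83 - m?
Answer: 3/22946 ≈ 0.00013074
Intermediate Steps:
T(B, m) = 166 + 2*m (T(B, m) = -2*(-83 - m) = 166 + 2*m)
V(O) = -7 + 2*O (V(O) = -2 + ((O + O) - 5) = -2 + (2*O - 5) = -2 + (-5 + 2*O) = -7 + 2*O)
R(Y) = -4/Y (R(Y) = -8/(Y + Y) = -8*1/(2*Y) = -4/Y)
D = 7650 (D = 7660 + (166 + 2*(-88)) = 7660 + (166 - 176) = 7660 - 10 = 7650)
1/(D + R(j(V(5)))) = 1/(7650 - 4/(-7 + 2*5)) = 1/(7650 - 4/(-7 + 10)) = 1/(7650 - 4/3) = 1/(22946/3) = 3/22946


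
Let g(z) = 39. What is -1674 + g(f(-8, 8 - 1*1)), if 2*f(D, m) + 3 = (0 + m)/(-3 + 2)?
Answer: -1635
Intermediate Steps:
f(D, m) = -3/2 - m/2 (f(D, m) = -3/2 + ((0 + m)/(-3 + 2))/2 = -3/2 + (m/(-1))/2 = -3/2 + (m*(-1))/2 = -3/2 + (-m)/2 = -3/2 - m/2)
-1674 + g(f(-8, 8 - 1*1)) = -1674 + 39 = -1635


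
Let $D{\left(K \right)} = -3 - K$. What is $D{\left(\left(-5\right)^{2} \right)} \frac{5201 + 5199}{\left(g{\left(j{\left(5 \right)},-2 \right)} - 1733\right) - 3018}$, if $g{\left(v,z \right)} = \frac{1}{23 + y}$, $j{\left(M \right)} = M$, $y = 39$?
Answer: $\frac{18054400}{294561} \approx 61.293$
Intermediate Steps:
$g{\left(v,z \right)} = \frac{1}{62}$ ($g{\left(v,z \right)} = \frac{1}{23 + 39} = \frac{1}{62}$)
$D{\left(\left(-5\right)^{2} \right)} \frac{5201 + 5199}{\left(g{\left(j{\left(5 \right)},-2 \right)} - 1733\right) - 3018} = \left(-3 - \left(-5\right)^{2}\right) \frac{5201 + 5199}{\left(\frac{1}{62} - 1733\right) - 3018} = \left(-3 - 25\right) \frac{10400}{- \frac{107445}{62} - 3018} = \left(-3 - 25\right) \frac{10400}{- \frac{294561}{62}} = - 28 \cdot 10400 \left(- \frac{62}{294561}\right) = \left(-28\right) \left(- \frac{644800}{294561}\right) = \frac{18054400}{294561}$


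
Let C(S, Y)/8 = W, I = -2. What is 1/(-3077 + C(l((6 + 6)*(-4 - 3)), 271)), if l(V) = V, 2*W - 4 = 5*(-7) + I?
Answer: -1/3209 ≈ -0.00031162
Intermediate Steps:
W = -33/2 (W = 2 + (5*(-7) - 2)/2 = 2 + (-35 - 2)/2 = 2 + (½)*(-37) = 2 - 37/2 = -33/2 ≈ -16.500)
C(S, Y) = -132 (C(S, Y) = 8*(-33/2) = -132)
1/(-3077 + C(l((6 + 6)*(-4 - 3)), 271)) = 1/(-3077 - 132) = 1/(-3209) = -1/3209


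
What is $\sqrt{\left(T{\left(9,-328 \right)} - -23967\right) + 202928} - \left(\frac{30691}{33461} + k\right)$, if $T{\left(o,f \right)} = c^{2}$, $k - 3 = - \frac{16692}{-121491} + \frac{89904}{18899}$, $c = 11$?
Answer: $- \frac{225662636297786}{25609470141183} + 6 \sqrt{6306} \approx 467.65$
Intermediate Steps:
$k = \frac{6042054733}{765352803}$ ($k = 3 + \left(- \frac{16692}{-121491} + \frac{89904}{18899}\right) = 3 + \left(\left(-16692\right) \left(- \frac{1}{121491}\right) + 89904 \cdot \frac{1}{18899}\right) = 3 + \left(\frac{5564}{40497} + \frac{89904}{18899}\right) = 3 + \frac{3745996324}{765352803} = \frac{6042054733}{765352803} \approx 7.8945$)
$T{\left(o,f \right)} = 121$ ($T{\left(o,f \right)} = 11^{2} = 121$)
$\sqrt{\left(T{\left(9,-328 \right)} - -23967\right) + 202928} - \left(\frac{30691}{33461} + k\right) = \sqrt{\left(121 - -23967\right) + 202928} + \left(\frac{122764}{\left(-1\right) 133844} - \frac{6042054733}{765352803}\right) = \sqrt{\left(121 + 23967\right) + 202928} - \left(\frac{6042054733}{765352803} - \frac{122764}{-133844}\right) = \sqrt{24088 + 202928} + \left(122764 \left(- \frac{1}{133844}\right) - \frac{6042054733}{765352803}\right) = \sqrt{227016} - \frac{225662636297786}{25609470141183} = 6 \sqrt{6306} - \frac{225662636297786}{25609470141183} = - \frac{225662636297786}{25609470141183} + 6 \sqrt{6306}$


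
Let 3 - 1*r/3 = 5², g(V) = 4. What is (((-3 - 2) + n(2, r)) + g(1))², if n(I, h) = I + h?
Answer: 4225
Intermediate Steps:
r = -66 (r = 9 - 3*5² = 9 - 3*25 = 9 - 75 = -66)
(((-3 - 2) + n(2, r)) + g(1))² = (((-3 - 2) + (2 - 66)) + 4)² = ((-5 - 64) + 4)² = (-69 + 4)² = (-65)² = 4225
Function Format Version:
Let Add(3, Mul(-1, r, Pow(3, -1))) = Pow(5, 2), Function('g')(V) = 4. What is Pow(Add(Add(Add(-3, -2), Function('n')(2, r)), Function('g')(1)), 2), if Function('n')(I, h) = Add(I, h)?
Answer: 4225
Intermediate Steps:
r = -66 (r = Add(9, Mul(-3, Pow(5, 2))) = Add(9, Mul(-3, 25)) = Add(9, -75) = -66)
Pow(Add(Add(Add(-3, -2), Function('n')(2, r)), Function('g')(1)), 2) = Pow(Add(Add(Add(-3, -2), Add(2, -66)), 4), 2) = Pow(Add(Add(-5, -64), 4), 2) = Pow(Add(-69, 4), 2) = Pow(-65, 2) = 4225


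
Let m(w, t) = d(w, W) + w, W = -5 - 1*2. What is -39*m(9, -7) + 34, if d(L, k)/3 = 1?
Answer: -434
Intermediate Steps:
W = -7 (W = -5 - 2 = -7)
d(L, k) = 3 (d(L, k) = 3*1 = 3)
m(w, t) = 3 + w
-39*m(9, -7) + 34 = -39*(3 + 9) + 34 = -39*12 + 34 = -468 + 34 = -434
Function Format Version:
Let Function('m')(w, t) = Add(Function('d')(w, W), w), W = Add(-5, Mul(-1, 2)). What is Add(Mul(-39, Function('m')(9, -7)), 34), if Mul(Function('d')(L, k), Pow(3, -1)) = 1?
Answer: -434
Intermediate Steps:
W = -7 (W = Add(-5, -2) = -7)
Function('d')(L, k) = 3 (Function('d')(L, k) = Mul(3, 1) = 3)
Function('m')(w, t) = Add(3, w)
Add(Mul(-39, Function('m')(9, -7)), 34) = Add(Mul(-39, Add(3, 9)), 34) = Add(Mul(-39, 12), 34) = Add(-468, 34) = -434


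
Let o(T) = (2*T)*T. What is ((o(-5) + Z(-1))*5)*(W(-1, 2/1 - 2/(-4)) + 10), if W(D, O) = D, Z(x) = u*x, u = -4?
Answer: 2430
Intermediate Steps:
Z(x) = -4*x
o(T) = 2*T²
((o(-5) + Z(-1))*5)*(W(-1, 2/1 - 2/(-4)) + 10) = ((2*(-5)² - 4*(-1))*5)*(-1 + 10) = ((2*25 + 4)*5)*9 = ((50 + 4)*5)*9 = (54*5)*9 = 270*9 = 2430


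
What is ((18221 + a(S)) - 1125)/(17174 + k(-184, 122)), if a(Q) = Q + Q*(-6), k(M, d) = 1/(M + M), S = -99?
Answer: 6473488/6320031 ≈ 1.0243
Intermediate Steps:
k(M, d) = 1/(2*M)
a(Q) = -5*Q (a(Q) = Q - 6*Q = -5*Q)
((18221 + a(S)) - 1125)/(17174 + k(-184, 122)) = ((18221 - 5*(-99)) - 1125)/(17174 + (1/2)/(-184)) = ((18221 + 495) - 1125)/(17174 + (1/2)*(-1/184)) = (18716 - 1125)/(17174 - 1/368) = 17591/(6320031/368) = 17591*(368/6320031) = 6473488/6320031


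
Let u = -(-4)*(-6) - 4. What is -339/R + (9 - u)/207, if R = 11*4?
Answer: -68545/9108 ≈ -7.5258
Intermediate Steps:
R = 44
u = -28 (u = -4*6 - 4 = -24 - 4 = -28)
-339/R + (9 - u)/207 = -339/44 + (9 - 1*(-28))/207 = -339*1/44 + (9 + 28)*(1/207) = -339/44 + 37*(1/207) = -339/44 + 37/207 = -68545/9108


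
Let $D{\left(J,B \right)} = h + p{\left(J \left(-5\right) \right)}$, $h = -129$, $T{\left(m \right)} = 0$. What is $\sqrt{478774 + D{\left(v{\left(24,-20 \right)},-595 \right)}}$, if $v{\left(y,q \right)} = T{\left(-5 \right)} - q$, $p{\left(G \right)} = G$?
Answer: $\sqrt{478545} \approx 691.77$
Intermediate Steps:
$v{\left(y,q \right)} = - q$ ($v{\left(y,q \right)} = 0 - q = - q$)
$D{\left(J,B \right)} = -129 - 5 J$ ($D{\left(J,B \right)} = -129 + J \left(-5\right) = -129 - 5 J$)
$\sqrt{478774 + D{\left(v{\left(24,-20 \right)},-595 \right)}} = \sqrt{478774 - \left(129 + 5 \left(\left(-1\right) \left(-20\right)\right)\right)} = \sqrt{478774 - 229} = \sqrt{478545}$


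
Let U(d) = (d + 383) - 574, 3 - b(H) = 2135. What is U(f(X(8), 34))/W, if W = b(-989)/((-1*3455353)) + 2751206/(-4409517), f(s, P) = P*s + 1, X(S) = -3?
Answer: 2224519917997146/4748493407737 ≈ 468.47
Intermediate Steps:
b(H) = -2132 (b(H) = 3 - 1*2135 = 3 - 2135 = -2132)
f(s, P) = 1 + P*s
U(d) = -191 + d (U(d) = (383 + d) - 574 = -191 + d)
W = -9496986815474/15236437794501 (W = -2132/((-1*3455353)) + 2751206/(-4409517) = -2132/(-3455353) + 2751206*(-1/4409517) = -2132*(-1/3455353) - 2751206/4409517 = 2132/3455353 - 2751206/4409517 = -9496986815474/15236437794501 ≈ -0.62331)
U(f(X(8), 34))/W = (-191 + (1 + 34*(-3)))/(-9496986815474/15236437794501) = (-191 + (1 - 102))*(-15236437794501/9496986815474) = (-191 - 101)*(-15236437794501/9496986815474) = -292*(-15236437794501/9496986815474) = 2224519917997146/4748493407737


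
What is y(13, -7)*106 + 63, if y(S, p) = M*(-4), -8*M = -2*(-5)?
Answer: 593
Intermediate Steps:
M = -5/4 (M = -(-1)*(-5)/4 = -1/8*10 = -5/4 ≈ -1.2500)
y(S, p) = 5 (y(S, p) = -5/4*(-4) = 5)
y(13, -7)*106 + 63 = 5*106 + 63 = 530 + 63 = 593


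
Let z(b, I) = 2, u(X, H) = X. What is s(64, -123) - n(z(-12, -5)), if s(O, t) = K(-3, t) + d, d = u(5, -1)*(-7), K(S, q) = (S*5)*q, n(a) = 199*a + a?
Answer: 1410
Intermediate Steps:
n(a) = 200*a
K(S, q) = 5*S*q (K(S, q) = (5*S)*q = 5*S*q)
d = -35 (d = 5*(-7) = -35)
s(O, t) = -35 - 15*t (s(O, t) = 5*(-3)*t - 35 = -15*t - 35 = -35 - 15*t)
s(64, -123) - n(z(-12, -5)) = (-35 - 15*(-123)) - 200*2 = (-35 + 1845) - 1*400 = 1810 - 400 = 1410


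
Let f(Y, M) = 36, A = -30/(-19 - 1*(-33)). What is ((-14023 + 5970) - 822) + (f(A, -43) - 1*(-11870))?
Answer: 3031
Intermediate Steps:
A = -15/7 (A = -30/(-19 + 33) = -30/14 = -30*1/14 = -15/7 ≈ -2.1429)
((-14023 + 5970) - 822) + (f(A, -43) - 1*(-11870)) = ((-14023 + 5970) - 822) + (36 - 1*(-11870)) = (-8053 - 822) + (36 + 11870) = -8875 + 11906 = 3031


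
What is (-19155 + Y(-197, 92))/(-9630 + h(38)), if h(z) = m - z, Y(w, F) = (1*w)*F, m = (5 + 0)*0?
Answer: 37279/9668 ≈ 3.8559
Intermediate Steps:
m = 0 (m = 5*0 = 0)
Y(w, F) = F*w (Y(w, F) = w*F = F*w)
h(z) = -z (h(z) = 0 - z = -z)
(-19155 + Y(-197, 92))/(-9630 + h(38)) = (-19155 + 92*(-197))/(-9630 - 1*38) = (-19155 - 18124)/(-9630 - 38) = -37279/(-9668) = -37279*(-1/9668) = 37279/9668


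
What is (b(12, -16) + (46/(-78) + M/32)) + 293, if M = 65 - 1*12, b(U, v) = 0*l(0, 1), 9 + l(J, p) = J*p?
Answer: 366995/1248 ≈ 294.07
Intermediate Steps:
l(J, p) = -9 + J*p
b(U, v) = 0 (b(U, v) = 0*(-9 + 0*1) = 0*(-9 + 0) = 0*(-9) = 0)
M = 53 (M = 65 - 12 = 53)
(b(12, -16) + (46/(-78) + M/32)) + 293 = (0 + (46/(-78) + 53/32)) + 293 = (0 + (46*(-1/78) + 53*(1/32))) + 293 = (0 + (-23/39 + 53/32)) + 293 = (0 + 1331/1248) + 293 = 1331/1248 + 293 = 366995/1248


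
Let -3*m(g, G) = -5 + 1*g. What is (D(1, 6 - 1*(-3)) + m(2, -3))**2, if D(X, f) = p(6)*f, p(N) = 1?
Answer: 100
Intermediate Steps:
m(g, G) = 5/3 - g/3 (m(g, G) = -(-5 + 1*g)/3 = -(-5 + g)/3 = 5/3 - g/3)
D(X, f) = f (D(X, f) = 1*f = f)
(D(1, 6 - 1*(-3)) + m(2, -3))**2 = ((6 - 1*(-3)) + (5/3 - 1/3*2))**2 = ((6 + 3) + (5/3 - 2/3))**2 = (9 + 1)**2 = 10**2 = 100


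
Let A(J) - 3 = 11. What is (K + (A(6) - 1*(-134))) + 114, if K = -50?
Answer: 212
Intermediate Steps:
A(J) = 14 (A(J) = 3 + 11 = 14)
(K + (A(6) - 1*(-134))) + 114 = (-50 + (14 - 1*(-134))) + 114 = (-50 + (14 + 134)) + 114 = (-50 + 148) + 114 = 98 + 114 = 212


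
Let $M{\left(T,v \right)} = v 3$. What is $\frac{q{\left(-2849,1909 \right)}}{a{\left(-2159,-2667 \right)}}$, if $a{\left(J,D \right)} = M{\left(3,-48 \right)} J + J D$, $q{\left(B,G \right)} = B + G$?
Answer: $- \frac{940}{6068949} \approx -0.00015489$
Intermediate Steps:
$M{\left(T,v \right)} = 3 v$
$a{\left(J,D \right)} = - 144 J + D J$ ($a{\left(J,D \right)} = 3 \left(-48\right) J + J D = - 144 J + D J$)
$\frac{q{\left(-2849,1909 \right)}}{a{\left(-2159,-2667 \right)}} = \frac{-2849 + 1909}{\left(-2159\right) \left(-144 - 2667\right)} = - \frac{940}{\left(-2159\right) \left(-2811\right)} = - \frac{940}{6068949}$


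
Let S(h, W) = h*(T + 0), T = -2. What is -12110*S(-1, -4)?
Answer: -24220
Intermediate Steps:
S(h, W) = -2*h (S(h, W) = h*(-2 + 0) = h*(-2) = -2*h)
-12110*S(-1, -4) = -(-24220)*(-1) = -12110*2 = -24220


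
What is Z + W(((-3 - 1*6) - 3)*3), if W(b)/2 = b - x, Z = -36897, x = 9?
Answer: -36987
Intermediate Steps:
W(b) = -18 + 2*b (W(b) = 2*(b - 1*9) = 2*(b - 9) = 2*(-9 + b) = -18 + 2*b)
Z + W(((-3 - 1*6) - 3)*3) = -36897 + (-18 + 2*(((-3 - 1*6) - 3)*3)) = -36897 + (-18 + 2*(((-3 - 6) - 3)*3)) = -36897 + (-18 + 2*((-9 - 3)*3)) = -36897 + (-18 + 2*(-12*3)) = -36897 + (-18 + 2*(-36)) = -36897 + (-18 - 72) = -36897 - 90 = -36987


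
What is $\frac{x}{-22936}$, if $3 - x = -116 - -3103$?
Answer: $\frac{373}{2867} \approx 0.1301$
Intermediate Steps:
$x = -2984$ ($x = 3 - \left(-116 - -3103\right) = 3 - \left(-116 + 3103\right) = 3 - 2987 = -2984$)
$\frac{x}{-22936} = - \frac{2984}{-22936} = \left(-2984\right) \left(- \frac{1}{22936}\right) = \frac{373}{2867}$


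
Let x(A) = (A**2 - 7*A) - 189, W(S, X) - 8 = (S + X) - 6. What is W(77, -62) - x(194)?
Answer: -36072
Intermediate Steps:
W(S, X) = 2 + S + X (W(S, X) = 8 + ((S + X) - 6) = 8 + (-6 + S + X) = 2 + S + X)
x(A) = -189 + A**2 - 7*A
W(77, -62) - x(194) = (2 + 77 - 62) - (-189 + 194**2 - 7*194) = 17 - (-189 + 37636 - 1358) = 17 - 1*36089 = 17 - 36089 = -36072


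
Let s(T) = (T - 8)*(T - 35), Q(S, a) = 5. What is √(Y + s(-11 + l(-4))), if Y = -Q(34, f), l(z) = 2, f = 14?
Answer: √743 ≈ 27.258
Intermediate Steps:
s(T) = (-35 + T)*(-8 + T) (s(T) = (-8 + T)*(-35 + T) = (-35 + T)*(-8 + T))
Y = -5 (Y = -1*5 = -5)
√(Y + s(-11 + l(-4))) = √(-5 + (280 + (-11 + 2)² - 43*(-11 + 2))) = √(-5 + (280 + (-9)² - 43*(-9))) = √(-5 + (280 + 81 + 387)) = √(-5 + 748) = √743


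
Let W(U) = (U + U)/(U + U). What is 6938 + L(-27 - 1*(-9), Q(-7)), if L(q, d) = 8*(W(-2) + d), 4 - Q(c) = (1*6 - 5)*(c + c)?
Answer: 7090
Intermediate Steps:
W(U) = 1 (W(U) = (2*U)/((2*U)) = (2*U)*(1/(2*U)) = 1)
Q(c) = 4 - 2*c (Q(c) = 4 - (1*6 - 5)*(c + c) = 4 - (6 - 5)*2*c = 4 - 2*c)
L(q, d) = 8 + 8*d (L(q, d) = 8*(1 + d) = 8 + 8*d)
6938 + L(-27 - 1*(-9), Q(-7)) = 6938 + (8 + 8*(4 - 2*(-7))) = 6938 + (8 + 8*(4 + 14)) = 6938 + (8 + 8*18) = 6938 + (8 + 144) = 6938 + 152 = 7090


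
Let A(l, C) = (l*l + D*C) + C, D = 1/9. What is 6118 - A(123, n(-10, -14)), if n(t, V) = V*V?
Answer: -83059/9 ≈ -9228.8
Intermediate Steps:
D = ⅑ ≈ 0.11111
n(t, V) = V²
A(l, C) = l² + 10*C/9 (A(l, C) = (l*l + C/9) + C = (l² + C/9) + C = l² + 10*C/9)
6118 - A(123, n(-10, -14)) = 6118 - (123² + (10/9)*(-14)²) = 6118 - (15129 + (10/9)*196) = 6118 - (15129 + 1960/9) = 6118 - 1*138121/9 = 6118 - 138121/9 = -83059/9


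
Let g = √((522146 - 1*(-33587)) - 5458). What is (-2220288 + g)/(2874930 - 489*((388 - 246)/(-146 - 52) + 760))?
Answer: -73269504/82620143 + 165*√22011/82620143 ≈ -0.88653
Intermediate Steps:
g = 5*√22011 (g = √((522146 + 33587) - 5458) = √(555733 - 5458) = √550275 = 5*√22011 ≈ 741.81)
(-2220288 + g)/(2874930 - 489*((388 - 246)/(-146 - 52) + 760)) = (-2220288 + 5*√22011)/(2874930 - 489*((388 - 246)/(-146 - 52) + 760)) = (-2220288 + 5*√22011)/(2874930 - 489*(142/(-198) + 760)) = (-2220288 + 5*√22011)/(2874930 - 489*(142*(-1/198) + 760)) = (-2220288 + 5*√22011)/(2874930 - 489*(-71/99 + 760)) = (-2220288 + 5*√22011)/(2874930 - 489*75169/99) = (-2220288 + 5*√22011)/(2874930 - 12252547/33) = (-2220288 + 5*√22011)/(82620143/33) = (-2220288 + 5*√22011)*(33/82620143) = -73269504/82620143 + 165*√22011/82620143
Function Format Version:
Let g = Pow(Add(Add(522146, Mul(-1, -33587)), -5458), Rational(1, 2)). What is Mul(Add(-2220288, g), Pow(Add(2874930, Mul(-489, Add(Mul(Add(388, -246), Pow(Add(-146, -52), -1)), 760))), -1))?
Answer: Add(Rational(-73269504, 82620143), Mul(Rational(165, 82620143), Pow(22011, Rational(1, 2)))) ≈ -0.88653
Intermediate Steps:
g = Mul(5, Pow(22011, Rational(1, 2))) (g = Pow(Add(Add(522146, 33587), -5458), Rational(1, 2)) = Pow(Add(555733, -5458), Rational(1, 2)) = Pow(550275, Rational(1, 2)) = Mul(5, Pow(22011, Rational(1, 2))) ≈ 741.81)
Mul(Add(-2220288, g), Pow(Add(2874930, Mul(-489, Add(Mul(Add(388, -246), Pow(Add(-146, -52), -1)), 760))), -1)) = Mul(Add(-2220288, Mul(5, Pow(22011, Rational(1, 2)))), Pow(Add(2874930, Mul(-489, Add(Mul(Add(388, -246), Pow(Add(-146, -52), -1)), 760))), -1)) = Mul(Add(-2220288, Mul(5, Pow(22011, Rational(1, 2)))), Pow(Add(2874930, Mul(-489, Add(Mul(142, Pow(-198, -1)), 760))), -1)) = Mul(Add(-2220288, Mul(5, Pow(22011, Rational(1, 2)))), Pow(Add(2874930, Mul(-489, Add(Mul(142, Rational(-1, 198)), 760))), -1)) = Mul(Add(-2220288, Mul(5, Pow(22011, Rational(1, 2)))), Pow(Add(2874930, Mul(-489, Add(Rational(-71, 99), 760))), -1)) = Mul(Add(-2220288, Mul(5, Pow(22011, Rational(1, 2)))), Pow(Add(2874930, Mul(-489, Rational(75169, 99))), -1)) = Mul(Add(-2220288, Mul(5, Pow(22011, Rational(1, 2)))), Pow(Add(2874930, Rational(-12252547, 33)), -1)) = Mul(Add(-2220288, Mul(5, Pow(22011, Rational(1, 2)))), Pow(Rational(82620143, 33), -1)) = Mul(Add(-2220288, Mul(5, Pow(22011, Rational(1, 2)))), Rational(33, 82620143)) = Add(Rational(-73269504, 82620143), Mul(Rational(165, 82620143), Pow(22011, Rational(1, 2))))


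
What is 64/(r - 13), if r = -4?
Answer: -64/17 ≈ -3.7647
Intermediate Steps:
64/(r - 13) = 64/(-4 - 13) = 64/(-17) = 64*(-1/17) = -64/17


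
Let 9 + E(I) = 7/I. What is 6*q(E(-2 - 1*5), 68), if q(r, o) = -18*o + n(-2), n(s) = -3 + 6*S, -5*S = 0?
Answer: -7362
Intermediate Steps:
E(I) = -9 + 7/I
S = 0 (S = -⅕*0 = 0)
n(s) = -3 (n(s) = -3 + 6*0 = -3 + 0 = -3)
q(r, o) = -3 - 18*o (q(r, o) = -18*o - 3 = -3 - 18*o)
6*q(E(-2 - 1*5), 68) = 6*(-3 - 18*68) = 6*(-3 - 1224) = 6*(-1227) = -7362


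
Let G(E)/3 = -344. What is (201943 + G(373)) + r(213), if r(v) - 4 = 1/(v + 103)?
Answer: 63489141/316 ≈ 2.0092e+5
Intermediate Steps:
G(E) = -1032 (G(E) = 3*(-344) = -1032)
r(v) = 4 + 1/(103 + v) (r(v) = 4 + 1/(v + 103) = 4 + 1/(103 + v))
(201943 + G(373)) + r(213) = (201943 - 1032) + (413 + 4*213)/(103 + 213) = 200911 + (413 + 852)/316 = 200911 + (1/316)*1265 = 200911 + 1265/316 = 63489141/316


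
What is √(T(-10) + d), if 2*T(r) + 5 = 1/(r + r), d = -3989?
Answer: I*√1596610/20 ≈ 63.179*I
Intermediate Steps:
T(r) = -5/2 + 1/(4*r) (T(r) = -5/2 + 1/(2*(r + r)) = -5/2 + 1/(2*((2*r))) = -5/2 + (1/(2*r))/2 = -5/2 + 1/(4*r))
√(T(-10) + d) = √((¼)*(1 - 10*(-10))/(-10) - 3989) = √((¼)*(-⅒)*(1 + 100) - 3989) = √((¼)*(-⅒)*101 - 3989) = √(-101/40 - 3989) = √(-159661/40) = I*√1596610/20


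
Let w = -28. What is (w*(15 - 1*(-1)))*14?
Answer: -6272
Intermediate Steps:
(w*(15 - 1*(-1)))*14 = -28*(15 - 1*(-1))*14 = -28*(15 + 1)*14 = -28*16*14 = -448*14 = -6272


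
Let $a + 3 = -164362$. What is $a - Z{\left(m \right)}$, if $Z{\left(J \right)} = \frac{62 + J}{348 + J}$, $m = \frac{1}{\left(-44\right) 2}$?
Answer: $- \frac{5033354850}{30623} \approx -1.6437 \cdot 10^{5}$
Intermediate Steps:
$a = -164365$ ($a = -3 - 164362 = -164365$)
$m = - \frac{1}{88}$ ($m = \frac{1}{-88} = - \frac{1}{88} \approx -0.011364$)
$Z{\left(J \right)} = \frac{62 + J}{348 + J}$
$a - Z{\left(m \right)} = -164365 - \frac{62 - \frac{1}{88}}{348 - \frac{1}{88}} = -164365 - \frac{1}{\frac{30623}{88}} \cdot \frac{5455}{88} = -164365 - \frac{88}{30623} \cdot \frac{5455}{88} = -164365 - \frac{5455}{30623} = - \frac{5033354850}{30623}$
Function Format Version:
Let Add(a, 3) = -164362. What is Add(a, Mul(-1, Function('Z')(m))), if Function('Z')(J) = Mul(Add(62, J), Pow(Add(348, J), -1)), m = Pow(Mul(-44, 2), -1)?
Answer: Rational(-5033354850, 30623) ≈ -1.6437e+5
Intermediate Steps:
a = -164365 (a = Add(-3, -164362) = -164365)
m = Rational(-1, 88) (m = Pow(-88, -1) = Rational(-1, 88) ≈ -0.011364)
Function('Z')(J) = Mul(Pow(Add(348, J), -1), Add(62, J))
Add(a, Mul(-1, Function('Z')(m))) = Add(-164365, Mul(-1, Mul(Pow(Add(348, Rational(-1, 88)), -1), Add(62, Rational(-1, 88))))) = Add(-164365, Mul(-1, Mul(Pow(Rational(30623, 88), -1), Rational(5455, 88)))) = Add(-164365, Mul(-1, Mul(Rational(88, 30623), Rational(5455, 88)))) = Add(-164365, Mul(-1, Rational(5455, 30623))) = Add(-164365, Rational(-5455, 30623)) = Rational(-5033354850, 30623)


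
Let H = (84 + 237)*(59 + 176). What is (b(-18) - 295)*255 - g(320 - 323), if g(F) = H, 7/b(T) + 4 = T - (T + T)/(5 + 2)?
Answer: -17790375/118 ≈ -1.5077e+5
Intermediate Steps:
b(T) = 7/(-4 + 5*T/7) (b(T) = 7/(-4 + (T - (T + T)/(5 + 2))) = 7/(-4 + (T - 2*T/7)) = 7/(-4 + 5*T/7))
H = 75435 (H = 321*235 = 75435)
g(F) = 75435
(b(-18) - 295)*255 - g(320 - 323) = (49/(-28 + 5*(-18)) - 295)*255 - 1*75435 = (49/(-28 - 90) - 295)*255 - 75435 = (49/(-118) - 295)*255 - 75435 = (49*(-1/118) - 295)*255 - 75435 = (-49/118 - 295)*255 - 75435 = -34859/118*255 - 75435 = -8889045/118 - 75435 = -17790375/118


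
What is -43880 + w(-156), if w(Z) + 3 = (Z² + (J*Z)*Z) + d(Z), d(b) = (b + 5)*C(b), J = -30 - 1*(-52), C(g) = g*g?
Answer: -3158891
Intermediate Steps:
C(g) = g²
J = 22 (J = -30 + 52 = 22)
d(b) = b²*(5 + b) (d(b) = (b + 5)*b² = (5 + b)*b² = b²*(5 + b))
w(Z) = -3 + 23*Z² + Z²*(5 + Z) (w(Z) = -3 + ((Z² + (22*Z)*Z) + Z²*(5 + Z)) = -3 + ((Z² + 22*Z²) + Z²*(5 + Z)) = -3 + (23*Z² + Z²*(5 + Z)) = -3 + 23*Z² + Z²*(5 + Z))
-43880 + w(-156) = -43880 + (-3 + (-156)³ + 28*(-156)²) = -43880 + (-3 - 3796416 + 28*24336) = -43880 + (-3 - 3796416 + 681408) = -43880 - 3115011 = -3158891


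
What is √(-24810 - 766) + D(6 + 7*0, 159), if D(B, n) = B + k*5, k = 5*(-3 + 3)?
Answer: 6 + 2*I*√6394 ≈ 6.0 + 159.93*I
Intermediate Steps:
k = 0 (k = 5*0 = 0)
D(B, n) = B (D(B, n) = B + 0*5 = B + 0 = B)
√(-24810 - 766) + D(6 + 7*0, 159) = √(-24810 - 766) + (6 + 7*0) = √(-25576) + (6 + 0) = 2*I*√6394 + 6 = 6 + 2*I*√6394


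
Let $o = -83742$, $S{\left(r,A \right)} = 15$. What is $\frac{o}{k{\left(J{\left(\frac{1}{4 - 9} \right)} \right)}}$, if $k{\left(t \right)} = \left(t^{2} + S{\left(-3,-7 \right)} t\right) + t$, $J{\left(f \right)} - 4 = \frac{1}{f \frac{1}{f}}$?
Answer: $- \frac{27914}{35} \approx -797.54$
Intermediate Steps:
$J{\left(f \right)} = 5$ ($J{\left(f \right)} = 4 + \frac{1}{f \frac{1}{f}} = 4 + 1^{-1} = 4 + 1 = 5$)
$k{\left(t \right)} = t^{2} + 16 t$ ($k{\left(t \right)} = \left(t^{2} + 15 t\right) + t = t^{2} + 16 t$)
$\frac{o}{k{\left(J{\left(\frac{1}{4 - 9} \right)} \right)}} = - \frac{83742}{5 \left(16 + 5\right)} = - \frac{83742}{5 \cdot 21} = - \frac{83742}{105} = \left(-83742\right) \frac{1}{105} = - \frac{27914}{35}$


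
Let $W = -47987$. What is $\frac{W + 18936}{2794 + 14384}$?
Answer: $- \frac{29051}{17178} \approx -1.6912$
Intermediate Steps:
$\frac{W + 18936}{2794 + 14384} = \frac{-47987 + 18936}{2794 + 14384} = - \frac{29051}{17178}$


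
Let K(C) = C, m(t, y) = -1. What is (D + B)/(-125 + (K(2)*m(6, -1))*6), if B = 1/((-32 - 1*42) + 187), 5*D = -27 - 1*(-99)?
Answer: -8141/77405 ≈ -0.10517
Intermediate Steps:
D = 72/5 (D = (-27 - 1*(-99))/5 = (-27 + 99)/5 = (1/5)*72 = 72/5 ≈ 14.400)
B = 1/113 (B = 1/((-32 - 42) + 187) = 1/(-74 + 187) = 1/113 ≈ 0.0088496)
(D + B)/(-125 + (K(2)*m(6, -1))*6) = (72/5 + 1/113)/(-125 + (2*(-1))*6) = 8141/(565*(-125 - 2*6)) = 8141/(565*(-125 - 12)) = (8141/565)/(-137) = (8141/565)*(-1/137) = -8141/77405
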